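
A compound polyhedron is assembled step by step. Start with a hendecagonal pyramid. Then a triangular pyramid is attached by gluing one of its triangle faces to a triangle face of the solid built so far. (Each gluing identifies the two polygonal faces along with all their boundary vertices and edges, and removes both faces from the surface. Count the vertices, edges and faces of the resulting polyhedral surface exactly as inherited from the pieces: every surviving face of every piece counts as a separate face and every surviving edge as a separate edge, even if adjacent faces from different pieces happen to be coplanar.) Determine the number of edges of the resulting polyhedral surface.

25

A hendecagonal pyramid: V=12, E=22, F=12.
Attach a triangular pyramid (V=4, E=6, F=4) along a 3-gon: merge 3 vertices and 3 edges, delete both glued faces → V=13, E=25, F=14.
Check: V − E + F = 13 − 25 + 14 = 2.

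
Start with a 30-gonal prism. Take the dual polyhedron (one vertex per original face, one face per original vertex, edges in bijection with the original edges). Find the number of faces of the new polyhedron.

The base solid has V = 60, E = 90, F = 32.
The dual swaps V and F and preserves E: V′ = F = 32, E′ = E = 90, F′ = V = 60.

60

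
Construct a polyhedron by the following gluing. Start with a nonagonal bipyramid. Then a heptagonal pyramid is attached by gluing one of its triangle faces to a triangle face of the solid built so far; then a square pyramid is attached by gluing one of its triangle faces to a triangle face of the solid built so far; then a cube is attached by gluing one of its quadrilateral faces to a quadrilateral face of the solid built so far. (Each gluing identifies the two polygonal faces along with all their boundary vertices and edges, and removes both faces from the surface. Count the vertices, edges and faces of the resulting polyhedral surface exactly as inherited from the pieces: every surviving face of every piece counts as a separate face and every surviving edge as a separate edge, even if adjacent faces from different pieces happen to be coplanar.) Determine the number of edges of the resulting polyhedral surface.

A nonagonal bipyramid: V=11, E=27, F=18.
Attach a heptagonal pyramid (V=8, E=14, F=8) along a 3-gon: merge 3 vertices and 3 edges, delete both glued faces → V=16, E=38, F=24.
Attach a square pyramid (V=5, E=8, F=5) along a 3-gon: merge 3 vertices and 3 edges, delete both glued faces → V=18, E=43, F=27.
Attach a cube (V=8, E=12, F=6) along a 4-gon: merge 4 vertices and 4 edges, delete both glued faces → V=22, E=51, F=31.
Check: V − E + F = 22 − 51 + 31 = 2.

51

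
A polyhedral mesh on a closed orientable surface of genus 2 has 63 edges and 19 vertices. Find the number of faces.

42

For a closed orientable surface of genus 2, χ = 2 − 2·2 = -2.
F = -2 − V + E = -2 − 19 + 63 = 42.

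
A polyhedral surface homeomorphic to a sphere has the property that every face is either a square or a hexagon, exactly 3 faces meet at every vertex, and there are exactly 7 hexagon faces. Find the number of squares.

6

Let x be the number of squares; then F = 7 + x.
Edge–face incidences: 2E = 6·7 + 4·x = 42 + 4x.
Every vertex has degree 3, so 3V = 2E.
Euler: V − E + F = 2 ⇒ (2E)/3 − E + (7 + x) = 2.
Multiply by 6: 2·(2E) − 3·(2E) + 6·(7 + x) = 12, i.e. 42 + 6x − (42 + 4x) = 12.
Collecting terms: 2x = 12, so x = 6.
Then 2E = 42 + 4·6 = 66, so E = 33, V = 2E/3 = 22, F = 7 + 6 = 13.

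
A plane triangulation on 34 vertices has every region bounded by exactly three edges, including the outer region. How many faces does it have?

In a plane triangulation 3F = 2E and V − E + F = 2, so F = 2V − 4 = 2·34 − 4 = 64.

64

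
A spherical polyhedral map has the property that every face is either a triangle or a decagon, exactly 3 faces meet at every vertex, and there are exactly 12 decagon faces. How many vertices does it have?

60

Let x be the number of triangles; then F = 12 + x.
Edge–face incidences: 2E = 10·12 + 3·x = 120 + 3x.
Every vertex has degree 3, so 3V = 2E.
Euler: V − E + F = 2 ⇒ (2E)/3 − E + (12 + x) = 2.
Multiply by 6: 2·(2E) − 3·(2E) + 6·(12 + x) = 12, i.e. 72 + 6x − (120 + 3x) = 12.
Collecting terms: 3x − 48 = 12, so 3x = 60, so x = 20.
Then 2E = 120 + 3·20 = 180, so E = 90, V = 2E/3 = 60, F = 12 + 20 = 32.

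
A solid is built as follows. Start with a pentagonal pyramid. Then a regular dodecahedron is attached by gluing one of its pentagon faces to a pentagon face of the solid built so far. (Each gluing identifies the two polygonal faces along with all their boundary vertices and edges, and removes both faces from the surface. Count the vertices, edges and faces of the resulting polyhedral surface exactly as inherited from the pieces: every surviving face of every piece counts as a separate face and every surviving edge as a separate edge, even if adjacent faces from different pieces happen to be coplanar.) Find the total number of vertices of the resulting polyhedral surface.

A pentagonal pyramid: V=6, E=10, F=6.
Attach a regular dodecahedron (V=20, E=30, F=12) along a 5-gon: merge 5 vertices and 5 edges, delete both glued faces → V=21, E=35, F=16.
Check: V − E + F = 21 − 35 + 16 = 2.

21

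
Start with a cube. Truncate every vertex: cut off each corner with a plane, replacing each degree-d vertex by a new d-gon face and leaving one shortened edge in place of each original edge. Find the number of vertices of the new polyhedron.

24

The base solid has V = 8, E = 12, F = 6.
Truncation replaces each original edge-end by a new vertex, so V′ = 2E = 24.
Each original edge survives, and each old vertex of degree d contributes d new edges; summing degrees gives Σd = 2E, so E′ = E + 2E = 3E = 36.
Each original face survives and each original vertex becomes one new face: F′ = F + V = 14.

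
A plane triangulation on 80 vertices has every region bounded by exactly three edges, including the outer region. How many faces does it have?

156

In a plane triangulation 3F = 2E and V − E + F = 2, so F = 2V − 4 = 2·80 − 4 = 156.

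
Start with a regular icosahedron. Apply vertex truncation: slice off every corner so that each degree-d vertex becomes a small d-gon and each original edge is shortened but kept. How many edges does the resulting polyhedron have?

The base solid has V = 12, E = 30, F = 20.
Truncation replaces each original edge-end by a new vertex, so V′ = 2E = 60.
Each original edge survives, and each old vertex of degree d contributes d new edges; summing degrees gives Σd = 2E, so E′ = E + 2E = 3E = 90.
Each original face survives and each original vertex becomes one new face: F′ = F + V = 32.

90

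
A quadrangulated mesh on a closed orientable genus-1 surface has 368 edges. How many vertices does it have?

184

χ = 2 − 2·1 = 0, and every face is a square so 4F = 2E.
F = 2E/4 = 184. Then V = 0 + E − F = 0 + 368 − 184 = 184.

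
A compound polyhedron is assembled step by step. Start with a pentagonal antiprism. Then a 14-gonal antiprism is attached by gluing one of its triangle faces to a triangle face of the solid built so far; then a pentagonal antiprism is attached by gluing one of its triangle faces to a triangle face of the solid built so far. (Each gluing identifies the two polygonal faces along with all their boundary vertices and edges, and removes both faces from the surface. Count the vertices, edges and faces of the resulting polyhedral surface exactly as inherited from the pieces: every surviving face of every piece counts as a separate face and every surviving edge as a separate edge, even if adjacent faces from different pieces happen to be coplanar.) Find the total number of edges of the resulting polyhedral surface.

A pentagonal antiprism: V=10, E=20, F=12.
Attach a 14-gonal antiprism (V=28, E=56, F=30) along a 3-gon: merge 3 vertices and 3 edges, delete both glued faces → V=35, E=73, F=40.
Attach a pentagonal antiprism (V=10, E=20, F=12) along a 3-gon: merge 3 vertices and 3 edges, delete both glued faces → V=42, E=90, F=50.
Check: V − E + F = 42 − 90 + 50 = 2.

90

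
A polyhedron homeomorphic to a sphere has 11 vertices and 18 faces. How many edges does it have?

Here V − E + F = 2.
E = V + F − (2) = 11 + 18 − (2) = 27.

27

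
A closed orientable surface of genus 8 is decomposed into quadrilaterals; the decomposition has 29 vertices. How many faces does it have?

43

χ = 2 − 2·8 = -14, and every face is a square so 4F = 2E.
V − E + F = -14 with E = 4F/2 gives 29 − (4/2 − 1)·F = -14, so F = 43 and E = 86.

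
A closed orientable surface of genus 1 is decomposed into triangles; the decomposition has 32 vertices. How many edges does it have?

χ = 2 − 2·1 = 0, and every face is a triangle so 3F = 2E.
V − E + F = 0 with E = 3F/2 gives 32 − (3/2 − 1)·F = 0, so F = 64 and E = 96.

96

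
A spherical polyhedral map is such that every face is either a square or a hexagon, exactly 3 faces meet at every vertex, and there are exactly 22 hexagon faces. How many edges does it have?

78

Let x be the number of squares; then F = 22 + x.
Edge–face incidences: 2E = 6·22 + 4·x = 132 + 4x.
Every vertex has degree 3, so 3V = 2E.
Euler: V − E + F = 2 ⇒ (2E)/3 − E + (22 + x) = 2.
Multiply by 6: 2·(2E) − 3·(2E) + 6·(22 + x) = 12, i.e. 132 + 6x − (132 + 4x) = 12.
Collecting terms: 2x = 12, so x = 6.
Then 2E = 132 + 4·6 = 156, so E = 78, V = 2E/3 = 52, F = 22 + 6 = 28.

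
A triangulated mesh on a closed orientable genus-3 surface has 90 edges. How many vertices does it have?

26

χ = 2 − 2·3 = -4, and every face is a triangle so 3F = 2E.
F = 2E/3 = 60. Then V = -4 + E − F = -4 + 90 − 60 = 26.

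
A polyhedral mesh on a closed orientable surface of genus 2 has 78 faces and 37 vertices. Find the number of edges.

For a closed orientable surface of genus 2, χ = 2 − 2·2 = -2.
E = V + F − (-2) = 37 + 78 − (-2) = 117.

117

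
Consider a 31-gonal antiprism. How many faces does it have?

64

An antiprism on an n-gon has two n-gon caps and 2n triangles: V = 2·31 = 62, E = 4·31 = 124, F = 2·31 + 2 = 64.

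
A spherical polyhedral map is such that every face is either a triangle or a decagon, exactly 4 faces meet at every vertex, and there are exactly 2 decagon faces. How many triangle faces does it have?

Let x be the number of triangles; then F = 2 + x.
Edge–face incidences: 2E = 10·2 + 3·x = 20 + 3x.
Every vertex has degree 4, so 4V = 2E.
Euler: V − E + F = 2 ⇒ (2E)/4 − E + (2 + x) = 2.
Multiply by 8: 2·(2E) − 4·(2E) + 8·(2 + x) = 16, i.e. 16 + 8x − 2·(20 + 3x) = 16.
Collecting terms: 2x − 24 = 16, so 2x = 40, so x = 20.
Then 2E = 20 + 3·20 = 80, so E = 40, V = 2E/4 = 20, F = 2 + 20 = 22.

20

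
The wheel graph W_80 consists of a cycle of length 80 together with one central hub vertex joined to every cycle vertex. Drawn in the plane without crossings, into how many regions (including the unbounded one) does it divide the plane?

W_80 has V = 80 + 1 = 81 vertices and E = 2·80 = 160 edges.
By Euler's formula F = 2 − V + E = 2 − 81 + 160 = 81.

81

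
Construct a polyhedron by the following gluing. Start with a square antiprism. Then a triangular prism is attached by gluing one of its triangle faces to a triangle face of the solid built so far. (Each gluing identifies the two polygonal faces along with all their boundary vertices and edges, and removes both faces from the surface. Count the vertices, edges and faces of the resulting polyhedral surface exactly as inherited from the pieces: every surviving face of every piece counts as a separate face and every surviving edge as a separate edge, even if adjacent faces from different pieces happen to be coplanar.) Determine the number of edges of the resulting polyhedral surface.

22

A square antiprism: V=8, E=16, F=10.
Attach a triangular prism (V=6, E=9, F=5) along a 3-gon: merge 3 vertices and 3 edges, delete both glued faces → V=11, E=22, F=13.
Check: V − E + F = 11 − 22 + 13 = 2.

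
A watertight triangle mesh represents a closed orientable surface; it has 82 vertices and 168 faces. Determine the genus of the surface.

2

Every face is a triangle, so 2E = 3·168 = 504, giving E = 252.
χ = V − E + F = 82 − 252 + 168 = -2.
For a closed orientable surface χ = 2 − 2g, so g = (2 − (-2))/2 = 2.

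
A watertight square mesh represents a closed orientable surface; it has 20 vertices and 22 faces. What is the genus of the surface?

2

Every face is a square, so 2E = 4·22 = 88, giving E = 44.
χ = V − E + F = 20 − 44 + 22 = -2.
For a closed orientable surface χ = 2 − 2g, so g = (2 − (-2))/2 = 2.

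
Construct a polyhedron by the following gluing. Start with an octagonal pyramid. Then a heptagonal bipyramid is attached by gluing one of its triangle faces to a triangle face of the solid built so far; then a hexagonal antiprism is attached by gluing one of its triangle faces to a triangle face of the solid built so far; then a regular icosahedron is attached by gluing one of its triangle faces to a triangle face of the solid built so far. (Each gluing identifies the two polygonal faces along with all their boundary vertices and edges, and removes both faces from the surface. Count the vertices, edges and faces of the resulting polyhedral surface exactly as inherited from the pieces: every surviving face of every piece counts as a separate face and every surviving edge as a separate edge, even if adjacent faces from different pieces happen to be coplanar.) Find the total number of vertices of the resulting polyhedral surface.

33

An octagonal pyramid: V=9, E=16, F=9.
Attach a heptagonal bipyramid (V=9, E=21, F=14) along a 3-gon: merge 3 vertices and 3 edges, delete both glued faces → V=15, E=34, F=21.
Attach a hexagonal antiprism (V=12, E=24, F=14) along a 3-gon: merge 3 vertices and 3 edges, delete both glued faces → V=24, E=55, F=33.
Attach a regular icosahedron (V=12, E=30, F=20) along a 3-gon: merge 3 vertices and 3 edges, delete both glued faces → V=33, E=82, F=51.
Check: V − E + F = 33 − 82 + 51 = 2.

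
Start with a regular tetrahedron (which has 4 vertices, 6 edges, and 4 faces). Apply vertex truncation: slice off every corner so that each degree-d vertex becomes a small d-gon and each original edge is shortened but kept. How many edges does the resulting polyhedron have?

Truncation replaces each original edge-end by a new vertex, so V′ = 2E = 12.
Each original edge survives, and each old vertex of degree d contributes d new edges; summing degrees gives Σd = 2E, so E′ = E + 2E = 3E = 18.
Each original face survives and each original vertex becomes one new face: F′ = F + V = 8.

18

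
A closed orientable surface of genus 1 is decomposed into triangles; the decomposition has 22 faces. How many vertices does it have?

χ = 2 − 2·1 = 0, and every face is a triangle so 3F = 2E.
E = 3·22/2 = 33. Then V = 0 + E − F = 0 + 33 − 22 = 11.

11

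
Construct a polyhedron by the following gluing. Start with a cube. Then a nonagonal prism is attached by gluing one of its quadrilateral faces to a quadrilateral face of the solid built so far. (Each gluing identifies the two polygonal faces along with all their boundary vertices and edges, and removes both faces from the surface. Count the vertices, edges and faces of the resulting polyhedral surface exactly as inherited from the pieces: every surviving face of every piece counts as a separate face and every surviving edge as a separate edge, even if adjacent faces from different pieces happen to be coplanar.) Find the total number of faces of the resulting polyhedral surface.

A cube: V=8, E=12, F=6.
Attach a nonagonal prism (V=18, E=27, F=11) along a 4-gon: merge 4 vertices and 4 edges, delete both glued faces → V=22, E=35, F=15.
Check: V − E + F = 22 − 35 + 15 = 2.

15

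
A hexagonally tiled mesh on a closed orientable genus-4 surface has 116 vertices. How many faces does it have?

61

χ = 2 − 2·4 = -6, and every face is a hexagon so 6F = 2E.
V − E + F = -6 with E = 6F/2 gives 116 − (6/2 − 1)·F = -6, so F = 61 and E = 183.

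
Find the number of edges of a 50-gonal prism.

A prism on an n-gon has two n-gon bases and n rectangular sides: V = 2·50 = 100, E = 3·50 = 150, F = 50 + 2 = 52.

150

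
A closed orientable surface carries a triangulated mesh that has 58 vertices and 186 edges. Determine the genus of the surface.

3

Every face is a triangle and each edge borders two faces, so 3F = 2·186, giving F = 124.
χ = V − E + F = 58 − 186 + 124 = -4.
For a closed orientable surface χ = 2 − 2g, so g = (2 − (-4))/2 = 3.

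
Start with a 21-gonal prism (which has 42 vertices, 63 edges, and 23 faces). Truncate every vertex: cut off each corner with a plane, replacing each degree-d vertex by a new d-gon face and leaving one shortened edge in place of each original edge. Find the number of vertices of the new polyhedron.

Truncation replaces each original edge-end by a new vertex, so V′ = 2E = 126.
Each original edge survives, and each old vertex of degree d contributes d new edges; summing degrees gives Σd = 2E, so E′ = E + 2E = 3E = 189.
Each original face survives and each original vertex becomes one new face: F′ = F + V = 65.

126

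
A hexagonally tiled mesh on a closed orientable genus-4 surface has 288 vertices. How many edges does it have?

441

χ = 2 − 2·4 = -6, and every face is a hexagon so 6F = 2E.
V − E + F = -6 with E = 6F/2 gives 288 − (6/2 − 1)·F = -6, so F = 147 and E = 441.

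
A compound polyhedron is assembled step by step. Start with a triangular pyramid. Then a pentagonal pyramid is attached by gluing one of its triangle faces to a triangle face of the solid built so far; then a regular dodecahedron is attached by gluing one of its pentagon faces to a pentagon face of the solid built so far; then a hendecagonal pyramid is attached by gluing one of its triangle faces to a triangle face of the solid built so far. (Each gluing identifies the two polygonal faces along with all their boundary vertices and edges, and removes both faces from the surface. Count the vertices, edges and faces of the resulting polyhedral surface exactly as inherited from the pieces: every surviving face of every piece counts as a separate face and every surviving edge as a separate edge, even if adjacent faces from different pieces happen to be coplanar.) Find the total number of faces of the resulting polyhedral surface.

A triangular pyramid: V=4, E=6, F=4.
Attach a pentagonal pyramid (V=6, E=10, F=6) along a 3-gon: merge 3 vertices and 3 edges, delete both glued faces → V=7, E=13, F=8.
Attach a regular dodecahedron (V=20, E=30, F=12) along a 5-gon: merge 5 vertices and 5 edges, delete both glued faces → V=22, E=38, F=18.
Attach a hendecagonal pyramid (V=12, E=22, F=12) along a 3-gon: merge 3 vertices and 3 edges, delete both glued faces → V=31, E=57, F=28.
Check: V − E + F = 31 − 57 + 28 = 2.

28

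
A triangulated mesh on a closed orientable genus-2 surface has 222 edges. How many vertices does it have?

χ = 2 − 2·2 = -2, and every face is a triangle so 3F = 2E.
F = 2E/3 = 148. Then V = -2 + E − F = -2 + 222 − 148 = 72.

72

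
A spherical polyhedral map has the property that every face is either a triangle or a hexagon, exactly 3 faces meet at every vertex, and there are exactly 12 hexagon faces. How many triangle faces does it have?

Let x be the number of triangles; then F = 12 + x.
Edge–face incidences: 2E = 6·12 + 3·x = 72 + 3x.
Every vertex has degree 3, so 3V = 2E.
Euler: V − E + F = 2 ⇒ (2E)/3 − E + (12 + x) = 2.
Multiply by 6: 2·(2E) − 3·(2E) + 6·(12 + x) = 12, i.e. 72 + 6x − (72 + 3x) = 12.
Collecting terms: 3x = 12, so x = 4.
Then 2E = 72 + 3·4 = 84, so E = 42, V = 2E/3 = 28, F = 12 + 4 = 16.

4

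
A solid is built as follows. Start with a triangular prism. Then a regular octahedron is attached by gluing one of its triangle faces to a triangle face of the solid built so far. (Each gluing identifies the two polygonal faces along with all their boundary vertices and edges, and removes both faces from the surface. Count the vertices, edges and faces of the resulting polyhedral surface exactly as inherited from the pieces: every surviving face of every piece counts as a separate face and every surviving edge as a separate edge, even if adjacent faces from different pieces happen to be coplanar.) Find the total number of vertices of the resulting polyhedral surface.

A triangular prism: V=6, E=9, F=5.
Attach a regular octahedron (V=6, E=12, F=8) along a 3-gon: merge 3 vertices and 3 edges, delete both glued faces → V=9, E=18, F=11.
Check: V − E + F = 9 − 18 + 11 = 2.

9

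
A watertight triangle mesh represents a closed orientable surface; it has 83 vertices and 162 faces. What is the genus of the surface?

0

Every face is a triangle, so 2E = 3·162 = 486, giving E = 243.
χ = V − E + F = 83 − 243 + 162 = 2.
For a closed orientable surface χ = 2 − 2g, so g = (2 − (2))/2 = 0.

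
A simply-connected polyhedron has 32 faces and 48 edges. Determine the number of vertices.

Here V − E + F = 2.
V = 2 + E − F = 2 + 48 − 32 = 18.

18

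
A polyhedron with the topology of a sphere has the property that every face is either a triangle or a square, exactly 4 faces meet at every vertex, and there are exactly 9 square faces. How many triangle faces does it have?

8

Let x be the number of triangles; then F = 9 + x.
Edge–face incidences: 2E = 4·9 + 3·x = 36 + 3x.
Every vertex has degree 4, so 4V = 2E.
Euler: V − E + F = 2 ⇒ (2E)/4 − E + (9 + x) = 2.
Multiply by 8: 2·(2E) − 4·(2E) + 8·(9 + x) = 16, i.e. 72 + 8x − 2·(36 + 3x) = 16.
Collecting terms: 2x = 16, so x = 8.
Then 2E = 36 + 3·8 = 60, so E = 30, V = 2E/4 = 15, F = 9 + 8 = 17.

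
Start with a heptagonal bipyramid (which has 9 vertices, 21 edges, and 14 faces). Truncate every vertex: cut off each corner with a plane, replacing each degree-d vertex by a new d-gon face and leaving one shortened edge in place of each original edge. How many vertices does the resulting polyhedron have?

42

Truncation replaces each original edge-end by a new vertex, so V′ = 2E = 42.
Each original edge survives, and each old vertex of degree d contributes d new edges; summing degrees gives Σd = 2E, so E′ = E + 2E = 3E = 63.
Each original face survives and each original vertex becomes one new face: F′ = F + V = 23.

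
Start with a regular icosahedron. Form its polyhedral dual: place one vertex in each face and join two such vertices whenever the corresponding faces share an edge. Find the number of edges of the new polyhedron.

The base solid has V = 12, E = 30, F = 20.
The dual swaps V and F and preserves E: V′ = F = 20, E′ = E = 30, F′ = V = 12.

30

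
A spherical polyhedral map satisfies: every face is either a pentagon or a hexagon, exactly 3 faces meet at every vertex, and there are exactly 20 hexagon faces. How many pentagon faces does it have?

Let x be the number of pentagons; then F = 20 + x.
Edge–face incidences: 2E = 6·20 + 5·x = 120 + 5x.
Every vertex has degree 3, so 3V = 2E.
Euler: V − E + F = 2 ⇒ (2E)/3 − E + (20 + x) = 2.
Multiply by 6: 2·(2E) − 3·(2E) + 6·(20 + x) = 12, i.e. 120 + 6x − (120 + 5x) = 12.
Collecting terms: x = 12.
Then 2E = 120 + 5·12 = 180, so E = 90, V = 2E/3 = 60, F = 20 + 12 = 32.

12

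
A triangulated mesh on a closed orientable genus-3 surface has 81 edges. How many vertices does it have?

23

χ = 2 − 2·3 = -4, and every face is a triangle so 3F = 2E.
F = 2E/3 = 54. Then V = -4 + E − F = -4 + 81 − 54 = 23.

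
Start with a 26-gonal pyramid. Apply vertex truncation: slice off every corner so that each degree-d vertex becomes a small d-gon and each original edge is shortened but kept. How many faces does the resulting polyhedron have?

The base solid has V = 27, E = 52, F = 27.
Truncation replaces each original edge-end by a new vertex, so V′ = 2E = 104.
Each original edge survives, and each old vertex of degree d contributes d new edges; summing degrees gives Σd = 2E, so E′ = E + 2E = 3E = 156.
Each original face survives and each original vertex becomes one new face: F′ = F + V = 54.

54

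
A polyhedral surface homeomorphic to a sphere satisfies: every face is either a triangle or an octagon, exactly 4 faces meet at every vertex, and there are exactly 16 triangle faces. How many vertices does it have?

16

Let x be the number of octagons; then F = 16 + x.
Edge–face incidences: 2E = 3·16 + 8·x = 48 + 8x.
Every vertex has degree 4, so 4V = 2E.
Euler: V − E + F = 2 ⇒ (2E)/4 − E + (16 + x) = 2.
Multiply by 8: 2·(2E) − 4·(2E) + 8·(16 + x) = 16, i.e. 128 + 8x − 2·(48 + 8x) = 16.
Collecting terms: −8x + 32 = 16, so −8x = −16, so x = 2.
Then 2E = 48 + 8·2 = 64, so E = 32, V = 2E/4 = 16, F = 16 + 2 = 18.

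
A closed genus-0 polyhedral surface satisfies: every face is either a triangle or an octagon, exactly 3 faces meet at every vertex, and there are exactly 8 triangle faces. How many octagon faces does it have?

6

Let x be the number of octagons; then F = 8 + x.
Edge–face incidences: 2E = 3·8 + 8·x = 24 + 8x.
Every vertex has degree 3, so 3V = 2E.
Euler: V − E + F = 2 ⇒ (2E)/3 − E + (8 + x) = 2.
Multiply by 6: 2·(2E) − 3·(2E) + 6·(8 + x) = 12, i.e. 48 + 6x − (24 + 8x) = 12.
Collecting terms: −2x + 24 = 12, so −2x = −12, so x = 6.
Then 2E = 24 + 8·6 = 72, so E = 36, V = 2E/3 = 24, F = 8 + 6 = 14.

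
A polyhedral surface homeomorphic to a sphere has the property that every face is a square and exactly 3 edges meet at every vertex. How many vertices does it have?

8

Each face has 4 edges and each edge borders two faces, so 2E = 4F.
Each vertex has degree 3, so 3V = 2E and hence V = 4F/3.
Euler: V − E + F = 2 ⇒ (4F/3) − (4F/2) + F = 2.
Multiply by 6: (8 − 12 + 6)F = 12, i.e. 2F = 12.
So F = 6, E = 4·6/2 = 12, V = 4·6/3 = 8.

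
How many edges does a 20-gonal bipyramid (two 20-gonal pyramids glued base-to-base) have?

60

A bipyramid over an n-gon has 2n triangular faces and n + 2 vertices: V = 20 + 2 = 22, E = 3·20 = 60, F = 2·20 = 40.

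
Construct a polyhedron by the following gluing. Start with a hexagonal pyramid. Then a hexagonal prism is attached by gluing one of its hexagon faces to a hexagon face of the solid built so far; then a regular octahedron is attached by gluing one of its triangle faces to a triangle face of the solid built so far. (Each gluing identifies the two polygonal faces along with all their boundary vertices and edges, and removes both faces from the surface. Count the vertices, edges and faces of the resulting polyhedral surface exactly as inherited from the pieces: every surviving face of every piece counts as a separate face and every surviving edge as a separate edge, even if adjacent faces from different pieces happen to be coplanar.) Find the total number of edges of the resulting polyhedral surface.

A hexagonal pyramid: V=7, E=12, F=7.
Attach a hexagonal prism (V=12, E=18, F=8) along a 6-gon: merge 6 vertices and 6 edges, delete both glued faces → V=13, E=24, F=13.
Attach a regular octahedron (V=6, E=12, F=8) along a 3-gon: merge 3 vertices and 3 edges, delete both glued faces → V=16, E=33, F=19.
Check: V − E + F = 16 − 33 + 19 = 2.

33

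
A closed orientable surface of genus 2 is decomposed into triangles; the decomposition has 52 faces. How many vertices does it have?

χ = 2 − 2·2 = -2, and every face is a triangle so 3F = 2E.
E = 3·52/2 = 78. Then V = -2 + E − F = -2 + 78 − 52 = 24.

24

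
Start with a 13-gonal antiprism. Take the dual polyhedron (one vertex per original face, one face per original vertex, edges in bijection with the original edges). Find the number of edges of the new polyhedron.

The base solid has V = 26, E = 52, F = 28.
The dual swaps V and F and preserves E: V′ = F = 28, E′ = E = 52, F′ = V = 26.

52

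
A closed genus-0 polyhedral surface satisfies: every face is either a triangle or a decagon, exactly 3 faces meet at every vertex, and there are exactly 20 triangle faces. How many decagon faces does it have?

Let x be the number of decagons; then F = 20 + x.
Edge–face incidences: 2E = 3·20 + 10·x = 60 + 10x.
Every vertex has degree 3, so 3V = 2E.
Euler: V − E + F = 2 ⇒ (2E)/3 − E + (20 + x) = 2.
Multiply by 6: 2·(2E) − 3·(2E) + 6·(20 + x) = 12, i.e. 120 + 6x − (60 + 10x) = 12.
Collecting terms: −4x + 60 = 12, so −4x = −48, so x = 12.
Then 2E = 60 + 10·12 = 180, so E = 90, V = 2E/3 = 60, F = 20 + 12 = 32.

12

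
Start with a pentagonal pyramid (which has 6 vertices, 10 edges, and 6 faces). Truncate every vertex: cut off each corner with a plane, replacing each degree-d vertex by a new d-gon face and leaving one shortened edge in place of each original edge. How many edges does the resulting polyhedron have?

30

Truncation replaces each original edge-end by a new vertex, so V′ = 2E = 20.
Each original edge survives, and each old vertex of degree d contributes d new edges; summing degrees gives Σd = 2E, so E′ = E + 2E = 3E = 30.
Each original face survives and each original vertex becomes one new face: F′ = F + V = 12.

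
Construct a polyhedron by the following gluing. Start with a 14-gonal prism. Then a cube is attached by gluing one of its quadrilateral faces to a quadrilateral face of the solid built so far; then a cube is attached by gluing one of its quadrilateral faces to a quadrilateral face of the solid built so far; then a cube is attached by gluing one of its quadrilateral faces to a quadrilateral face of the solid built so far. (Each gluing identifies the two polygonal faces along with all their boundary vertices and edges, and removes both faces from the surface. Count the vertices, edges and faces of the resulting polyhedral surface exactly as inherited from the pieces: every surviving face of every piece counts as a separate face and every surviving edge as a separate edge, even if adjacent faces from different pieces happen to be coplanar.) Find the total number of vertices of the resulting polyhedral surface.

A 14-gonal prism: V=28, E=42, F=16.
Attach a cube (V=8, E=12, F=6) along a 4-gon: merge 4 vertices and 4 edges, delete both glued faces → V=32, E=50, F=20.
Attach a cube (V=8, E=12, F=6) along a 4-gon: merge 4 vertices and 4 edges, delete both glued faces → V=36, E=58, F=24.
Attach a cube (V=8, E=12, F=6) along a 4-gon: merge 4 vertices and 4 edges, delete both glued faces → V=40, E=66, F=28.
Check: V − E + F = 40 − 66 + 28 = 2.

40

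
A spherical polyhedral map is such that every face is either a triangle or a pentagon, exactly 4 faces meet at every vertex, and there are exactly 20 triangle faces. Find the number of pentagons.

12

Let x be the number of pentagons; then F = 20 + x.
Edge–face incidences: 2E = 3·20 + 5·x = 60 + 5x.
Every vertex has degree 4, so 4V = 2E.
Euler: V − E + F = 2 ⇒ (2E)/4 − E + (20 + x) = 2.
Multiply by 8: 2·(2E) − 4·(2E) + 8·(20 + x) = 16, i.e. 160 + 8x − 2·(60 + 5x) = 16.
Collecting terms: −2x + 40 = 16, so −2x = −24, so x = 12.
Then 2E = 60 + 5·12 = 120, so E = 60, V = 2E/4 = 30, F = 20 + 12 = 32.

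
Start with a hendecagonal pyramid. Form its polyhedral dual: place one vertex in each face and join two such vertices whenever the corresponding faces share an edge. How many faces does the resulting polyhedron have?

The base solid has V = 12, E = 22, F = 12.
The dual swaps V and F and preserves E: V′ = F = 12, E′ = E = 22, F′ = V = 12.

12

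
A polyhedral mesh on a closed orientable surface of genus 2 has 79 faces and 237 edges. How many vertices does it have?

For a closed orientable surface of genus 2, χ = 2 − 2·2 = -2.
V = -2 + E − F = -2 + 237 − 79 = 156.

156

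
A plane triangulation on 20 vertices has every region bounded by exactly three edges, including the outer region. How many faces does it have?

36

In a plane triangulation 3F = 2E and V − E + F = 2, so F = 2V − 4 = 2·20 − 4 = 36.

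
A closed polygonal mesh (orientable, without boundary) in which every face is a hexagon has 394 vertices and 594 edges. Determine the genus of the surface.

Every face is a hexagon and each edge borders two faces, so 6F = 2·594, giving F = 198.
χ = V − E + F = 394 − 594 + 198 = -2.
For a closed orientable surface χ = 2 − 2g, so g = (2 − (-2))/2 = 2.

2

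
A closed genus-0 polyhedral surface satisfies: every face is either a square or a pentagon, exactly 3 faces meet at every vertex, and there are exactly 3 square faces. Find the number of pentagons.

Let x be the number of pentagons; then F = 3 + x.
Edge–face incidences: 2E = 4·3 + 5·x = 12 + 5x.
Every vertex has degree 3, so 3V = 2E.
Euler: V − E + F = 2 ⇒ (2E)/3 − E + (3 + x) = 2.
Multiply by 6: 2·(2E) − 3·(2E) + 6·(3 + x) = 12, i.e. 18 + 6x − (12 + 5x) = 12.
Collecting terms: x + 6 = 12, so x = 6.
Then 2E = 12 + 5·6 = 42, so E = 21, V = 2E/3 = 14, F = 3 + 6 = 9.

6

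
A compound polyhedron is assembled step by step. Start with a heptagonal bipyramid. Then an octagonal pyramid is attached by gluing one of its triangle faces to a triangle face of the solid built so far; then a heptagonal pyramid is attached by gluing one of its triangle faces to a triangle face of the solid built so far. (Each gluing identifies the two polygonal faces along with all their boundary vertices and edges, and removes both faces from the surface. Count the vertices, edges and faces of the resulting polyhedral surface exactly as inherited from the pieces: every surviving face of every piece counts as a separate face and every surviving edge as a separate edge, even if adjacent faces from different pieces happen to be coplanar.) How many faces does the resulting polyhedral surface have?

27

A heptagonal bipyramid: V=9, E=21, F=14.
Attach an octagonal pyramid (V=9, E=16, F=9) along a 3-gon: merge 3 vertices and 3 edges, delete both glued faces → V=15, E=34, F=21.
Attach a heptagonal pyramid (V=8, E=14, F=8) along a 3-gon: merge 3 vertices and 3 edges, delete both glued faces → V=20, E=45, F=27.
Check: V − E + F = 20 − 45 + 27 = 2.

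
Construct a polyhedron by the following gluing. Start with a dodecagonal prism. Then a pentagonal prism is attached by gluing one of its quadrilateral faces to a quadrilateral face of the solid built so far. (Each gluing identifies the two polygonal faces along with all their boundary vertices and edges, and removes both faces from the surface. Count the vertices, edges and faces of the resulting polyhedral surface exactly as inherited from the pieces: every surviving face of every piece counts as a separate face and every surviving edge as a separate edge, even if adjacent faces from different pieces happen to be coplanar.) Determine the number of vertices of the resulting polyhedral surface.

30

A dodecagonal prism: V=24, E=36, F=14.
Attach a pentagonal prism (V=10, E=15, F=7) along a 4-gon: merge 4 vertices and 4 edges, delete both glued faces → V=30, E=47, F=19.
Check: V − E + F = 30 − 47 + 19 = 2.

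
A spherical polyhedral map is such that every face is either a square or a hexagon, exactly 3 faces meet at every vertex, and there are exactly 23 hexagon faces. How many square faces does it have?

Let x be the number of squares; then F = 23 + x.
Edge–face incidences: 2E = 6·23 + 4·x = 138 + 4x.
Every vertex has degree 3, so 3V = 2E.
Euler: V − E + F = 2 ⇒ (2E)/3 − E + (23 + x) = 2.
Multiply by 6: 2·(2E) − 3·(2E) + 6·(23 + x) = 12, i.e. 138 + 6x − (138 + 4x) = 12.
Collecting terms: 2x = 12, so x = 6.
Then 2E = 138 + 4·6 = 162, so E = 81, V = 2E/3 = 54, F = 23 + 6 = 29.

6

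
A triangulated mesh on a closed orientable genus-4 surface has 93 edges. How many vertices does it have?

25

χ = 2 − 2·4 = -6, and every face is a triangle so 3F = 2E.
F = 2E/3 = 62. Then V = -6 + E − F = -6 + 93 − 62 = 25.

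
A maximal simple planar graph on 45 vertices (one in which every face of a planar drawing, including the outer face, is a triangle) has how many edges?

In a plane triangulation 3F = 2E and V − E + F = 2, so E = 3V − 6 = 3·45 − 6 = 129.

129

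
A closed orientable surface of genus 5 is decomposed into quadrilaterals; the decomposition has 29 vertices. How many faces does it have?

χ = 2 − 2·5 = -8, and every face is a square so 4F = 2E.
V − E + F = -8 with E = 4F/2 gives 29 − (4/2 − 1)·F = -8, so F = 37 and E = 74.

37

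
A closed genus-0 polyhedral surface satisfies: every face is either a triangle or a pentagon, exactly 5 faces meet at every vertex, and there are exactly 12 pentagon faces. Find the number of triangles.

80

Let x be the number of triangles; then F = 12 + x.
Edge–face incidences: 2E = 5·12 + 3·x = 60 + 3x.
Every vertex has degree 5, so 5V = 2E.
Euler: V − E + F = 2 ⇒ (2E)/5 − E + (12 + x) = 2.
Multiply by 10: 2·(2E) − 5·(2E) + 10·(12 + x) = 20, i.e. 120 + 10x − 3·(60 + 3x) = 20.
Collecting terms: x − 60 = 20, so x = 80.
Then 2E = 60 + 3·80 = 300, so E = 150, V = 2E/5 = 60, F = 12 + 80 = 92.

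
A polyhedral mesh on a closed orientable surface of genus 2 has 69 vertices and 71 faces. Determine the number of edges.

For a closed orientable surface of genus 2, χ = 2 − 2·2 = -2.
E = V + F − (-2) = 69 + 71 − (-2) = 142.

142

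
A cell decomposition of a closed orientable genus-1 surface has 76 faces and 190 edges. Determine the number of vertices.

114

For a closed orientable surface of genus 1, χ = 2 − 2·1 = 0.
V = 0 + E − F = 0 + 190 − 76 = 114.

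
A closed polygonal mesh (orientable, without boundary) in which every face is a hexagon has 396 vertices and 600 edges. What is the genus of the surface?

Every face is a hexagon and each edge borders two faces, so 6F = 2·600, giving F = 200.
χ = V − E + F = 396 − 600 + 200 = -4.
For a closed orientable surface χ = 2 − 2g, so g = (2 − (-4))/2 = 3.

3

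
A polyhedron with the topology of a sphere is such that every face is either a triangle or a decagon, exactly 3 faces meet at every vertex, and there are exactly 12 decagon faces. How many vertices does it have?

60

Let x be the number of triangles; then F = 12 + x.
Edge–face incidences: 2E = 10·12 + 3·x = 120 + 3x.
Every vertex has degree 3, so 3V = 2E.
Euler: V − E + F = 2 ⇒ (2E)/3 − E + (12 + x) = 2.
Multiply by 6: 2·(2E) − 3·(2E) + 6·(12 + x) = 12, i.e. 72 + 6x − (120 + 3x) = 12.
Collecting terms: 3x − 48 = 12, so 3x = 60, so x = 20.
Then 2E = 120 + 3·20 = 180, so E = 90, V = 2E/3 = 60, F = 12 + 20 = 32.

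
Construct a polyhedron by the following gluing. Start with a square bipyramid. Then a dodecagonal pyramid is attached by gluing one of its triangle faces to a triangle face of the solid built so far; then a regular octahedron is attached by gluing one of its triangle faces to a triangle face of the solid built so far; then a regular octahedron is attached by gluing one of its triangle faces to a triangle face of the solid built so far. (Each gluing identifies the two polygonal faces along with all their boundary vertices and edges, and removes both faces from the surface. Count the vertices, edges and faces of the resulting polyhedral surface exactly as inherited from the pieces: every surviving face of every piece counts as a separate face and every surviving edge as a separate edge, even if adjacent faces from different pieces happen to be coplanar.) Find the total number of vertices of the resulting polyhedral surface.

A square bipyramid: V=6, E=12, F=8.
Attach a dodecagonal pyramid (V=13, E=24, F=13) along a 3-gon: merge 3 vertices and 3 edges, delete both glued faces → V=16, E=33, F=19.
Attach a regular octahedron (V=6, E=12, F=8) along a 3-gon: merge 3 vertices and 3 edges, delete both glued faces → V=19, E=42, F=25.
Attach a regular octahedron (V=6, E=12, F=8) along a 3-gon: merge 3 vertices and 3 edges, delete both glued faces → V=22, E=51, F=31.
Check: V − E + F = 22 − 51 + 31 = 2.

22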